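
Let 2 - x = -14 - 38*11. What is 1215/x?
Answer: 1215/434 ≈ 2.7995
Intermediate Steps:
x = 434 (x = 2 - (-14 - 38*11) = 2 - (-14 - 418) = 2 - 1*(-432) = 2 + 432 = 434)
1215/x = 1215/434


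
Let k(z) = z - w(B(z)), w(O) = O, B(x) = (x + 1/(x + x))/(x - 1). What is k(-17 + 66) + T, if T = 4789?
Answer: 7584383/1568 ≈ 4837.0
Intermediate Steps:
B(x) = (x + 1/(2*x))/(-1 + x)
k(z) = z - (1/2 + z**2)/(z*(-1 + z))
k(-17 + 66) + T = (-1/2 + (-17 + 66)**3 - 2*(-17 + 66)**2)/((-17 + 66)*(-1 + (-17 + 66))) + 4789 = (-1/2 + 49**3 - 2*49**2)/(49*(-1 + 49)) + 4789 = (1/49)*(-1/2 + 117649 - 2*2401)/48 + 4789 = (1/49)*(1/48)*(-1/2 + 117649 - 4802) + 4789 = (1/49)*(1/48)*(225693/2) + 4789 = 75231/1568 + 4789 = 7584383/1568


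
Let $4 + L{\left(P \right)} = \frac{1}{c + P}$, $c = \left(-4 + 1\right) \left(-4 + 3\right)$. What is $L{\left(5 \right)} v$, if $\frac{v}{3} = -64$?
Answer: $744$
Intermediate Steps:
$v = -192$ ($v = 3 \left(-64\right) = -192$)
$c = 3$ ($c = \left(-3\right) \left(-1\right) = 3$)
$L{\left(P \right)} = -4 + \frac{1}{3 + P}$
$L{\left(5 \right)} v = \frac{-11 - 20}{3 + 5} \left(-192\right) = \frac{-11 - 20}{8} \left(-192\right) = \frac{1}{8} \left(-31\right) \left(-192\right) = \left(- \frac{31}{8}\right) \left(-192\right) = 744$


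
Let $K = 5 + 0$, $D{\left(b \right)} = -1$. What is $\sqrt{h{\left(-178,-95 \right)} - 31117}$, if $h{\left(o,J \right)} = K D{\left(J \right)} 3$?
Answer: $2 i \sqrt{7783} \approx 176.44 i$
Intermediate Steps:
$K = 5$
$h{\left(o,J \right)} = -15$ ($h{\left(o,J \right)} = 5 \left(-1\right) 3 = \left(-5\right) 3 = -15$)
$\sqrt{h{\left(-178,-95 \right)} - 31117} = \sqrt{-15 - 31117} = \sqrt{-31132} = 2 i \sqrt{7783}$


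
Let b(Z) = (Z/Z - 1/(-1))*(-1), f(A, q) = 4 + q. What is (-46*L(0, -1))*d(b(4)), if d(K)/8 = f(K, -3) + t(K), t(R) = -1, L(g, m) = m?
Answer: 0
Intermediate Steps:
b(Z) = -2 (b(Z) = (1 - 1*(-1))*(-1) = (1 + 1)*(-1) = 2*(-1) = -2)
d(K) = 0 (d(K) = 8*((4 - 3) - 1) = 8*(1 - 1) = 8*0 = 0)
(-46*L(0, -1))*d(b(4)) = -46*(-1)*0 = 46*0 = 0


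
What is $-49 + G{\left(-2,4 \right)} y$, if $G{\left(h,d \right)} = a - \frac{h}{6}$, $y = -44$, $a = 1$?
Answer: $- \frac{323}{3} \approx -107.67$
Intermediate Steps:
$G{\left(h,d \right)} = 1 - \frac{h}{6}$
$-49 + G{\left(-2,4 \right)} y = -49 + \left(1 - - \frac{1}{3}\right) \left(-44\right) = -49 + \left(1 + \frac{1}{3}\right) \left(-44\right) = -49 + \frac{4}{3} \left(-44\right) = -49 - \frac{176}{3} = - \frac{323}{3}$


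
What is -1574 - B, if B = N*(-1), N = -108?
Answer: -1682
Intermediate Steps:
B = 108 (B = -108*(-1) = 108)
-1574 - B = -1574 - 1*108 = -1574 - 108 = -1682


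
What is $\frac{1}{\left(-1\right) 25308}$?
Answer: $- \frac{1}{25308} \approx -3.9513 \cdot 10^{-5}$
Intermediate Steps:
$\frac{1}{\left(-1\right) 25308} = \frac{1}{-25308} = - \frac{1}{25308}$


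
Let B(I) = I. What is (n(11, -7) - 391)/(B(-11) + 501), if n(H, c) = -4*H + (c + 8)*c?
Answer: -221/245 ≈ -0.90204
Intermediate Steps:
n(H, c) = -4*H + c*(8 + c) (n(H, c) = -4*H + (8 + c)*c = -4*H + c*(8 + c))
(n(11, -7) - 391)/(B(-11) + 501) = (((-7)² - 4*11 + 8*(-7)) - 391)/(-11 + 501) = ((49 - 44 - 56) - 391)/490 = (-51 - 391)*(1/490) = -442*1/490 = -221/245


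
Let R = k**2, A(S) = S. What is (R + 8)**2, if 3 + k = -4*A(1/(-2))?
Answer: 81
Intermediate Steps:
k = -1 (k = -3 - 4/(-2) = -3 - 4*(-1/2) = -3 + 2 = -1)
R = 1 (R = (-1)**2 = 1)
(R + 8)**2 = (1 + 8)**2 = 9**2 = 81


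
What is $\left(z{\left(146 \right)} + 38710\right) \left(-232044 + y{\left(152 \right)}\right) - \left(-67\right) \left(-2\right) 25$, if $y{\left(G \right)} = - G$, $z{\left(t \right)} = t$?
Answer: $-9022211126$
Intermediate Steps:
$\left(z{\left(146 \right)} + 38710\right) \left(-232044 + y{\left(152 \right)}\right) - \left(-67\right) \left(-2\right) 25 = \left(146 + 38710\right) \left(-232044 - 152\right) - \left(-67\right) \left(-2\right) 25 = 38856 \left(-232044 - 152\right) - 134 \cdot 25 = 38856 \left(-232196\right) - 3350 = -9022207776 - 3350 = -9022211126$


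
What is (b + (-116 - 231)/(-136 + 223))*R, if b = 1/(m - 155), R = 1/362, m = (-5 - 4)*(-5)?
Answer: -38257/3464340 ≈ -0.011043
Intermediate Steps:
m = 45 (m = -9*(-5) = 45)
R = 1/362 ≈ 0.0027624
b = -1/110 (b = 1/(45 - 155) = 1/(-110) = -1/110 ≈ -0.0090909)
(b + (-116 - 231)/(-136 + 223))*R = (-1/110 + (-116 - 231)/(-136 + 223))*(1/362) = (-1/110 - 347/87)*(1/362) = -38257/9570*1/362 = -38257/3464340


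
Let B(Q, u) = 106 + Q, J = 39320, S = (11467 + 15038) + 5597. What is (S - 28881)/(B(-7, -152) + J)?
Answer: 3221/39419 ≈ 0.081712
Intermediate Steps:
S = 32102 (S = 26505 + 5597 = 32102)
(S - 28881)/(B(-7, -152) + J) = (32102 - 28881)/((106 - 7) + 39320) = 3221/(99 + 39320) = 3221/39419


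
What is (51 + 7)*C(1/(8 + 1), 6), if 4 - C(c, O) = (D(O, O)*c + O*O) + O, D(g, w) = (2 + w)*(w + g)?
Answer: -8468/3 ≈ -2822.7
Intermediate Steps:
D(g, w) = (2 + w)*(g + w)
C(c, O) = 4 - O - O**2 - c*(2*O**2 + 4*O) (C(c, O) = 4 - (((O**2 + 2*O + 2*O + O*O)*c + O*O) + O) = 4 - (((O**2 + 2*O + 2*O + O**2)*c + O**2) + O) = 4 - (((2*O**2 + 4*O)*c + O**2) + O) = 4 - ((c*(2*O**2 + 4*O) + O**2) + O) = 4 - ((O**2 + c*(2*O**2 + 4*O)) + O) = 4 - (O + O**2 + c*(2*O**2 + 4*O)) = 4 + (-O - O**2 - c*(2*O**2 + 4*O)) = 4 - O - O**2 - c*(2*O**2 + 4*O))
(51 + 7)*C(1/(8 + 1), 6) = (51 + 7)*(4 - 1*6 - 1*6**2 - 2*6*(2 + 6)/(8 + 1)) = 58*(4 - 6 - 1*36 - 2*6*8/9) = 58*(4 - 6 - 36 - 2*6*1/9*8) = 58*(4 - 6 - 36 - 32/3) = 58*(-146/3) = -8468/3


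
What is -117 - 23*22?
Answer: -623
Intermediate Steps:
-117 - 23*22 = -117 - 506 = -623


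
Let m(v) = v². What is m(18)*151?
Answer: 48924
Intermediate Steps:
m(18)*151 = 18²*151 = 324*151 = 48924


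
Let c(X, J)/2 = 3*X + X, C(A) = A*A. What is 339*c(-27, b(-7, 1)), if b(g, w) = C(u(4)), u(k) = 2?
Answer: -73224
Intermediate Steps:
C(A) = A²
b(g, w) = 4 (b(g, w) = 2² = 4)
c(X, J) = 8*X (c(X, J) = 2*(3*X + X) = 2*(4*X) = 8*X)
339*c(-27, b(-7, 1)) = 339*(8*(-27)) = 339*(-216) = -73224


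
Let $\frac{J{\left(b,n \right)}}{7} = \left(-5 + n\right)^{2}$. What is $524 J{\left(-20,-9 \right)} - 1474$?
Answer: $717454$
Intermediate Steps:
$J{\left(b,n \right)} = 7 \left(-5 + n\right)^{2}$
$524 J{\left(-20,-9 \right)} - 1474 = 524 \cdot 7 \left(-5 - 9\right)^{2} - 1474 = 524 \cdot 7 \left(-14\right)^{2} - 1474 = 524 \cdot 7 \cdot 196 - 1474 = 524 \cdot 1372 - 1474 = 718928 - 1474 = 717454$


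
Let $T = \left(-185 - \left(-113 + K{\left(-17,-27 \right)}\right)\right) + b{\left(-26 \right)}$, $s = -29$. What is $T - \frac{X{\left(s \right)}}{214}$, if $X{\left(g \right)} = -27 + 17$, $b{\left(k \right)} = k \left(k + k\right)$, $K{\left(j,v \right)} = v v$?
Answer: $\frac{58962}{107} \approx 551.05$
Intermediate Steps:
$K{\left(j,v \right)} = v^{2}$
$b{\left(k \right)} = 2 k^{2}$ ($b{\left(k \right)} = k 2 k = 2 k^{2}$)
$X{\left(g \right)} = -10$
$T = 551$ ($T = \left(-185 + \left(113 - \left(-27\right)^{2}\right)\right) + 2 \left(-26\right)^{2} = \left(-185 + \left(113 - 729\right)\right) + 2 \cdot 676 = \left(-185 + \left(113 - 729\right)\right) + 1352 = \left(-185 - 616\right) + 1352 = -801 + 1352 = 551$)
$T - \frac{X{\left(s \right)}}{214} = 551 - - \frac{10}{214} = 551 - \left(-10\right) \frac{1}{214} = 551 - - \frac{5}{107} = 551 + \frac{5}{107} = \frac{58962}{107}$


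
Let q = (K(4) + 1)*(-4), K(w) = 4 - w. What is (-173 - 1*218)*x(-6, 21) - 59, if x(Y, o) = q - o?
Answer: 9716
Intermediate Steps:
q = -4 (q = ((4 - 1*4) + 1)*(-4) = ((4 - 4) + 1)*(-4) = (0 + 1)*(-4) = 1*(-4) = -4)
x(Y, o) = -4 - o
(-173 - 1*218)*x(-6, 21) - 59 = (-173 - 1*218)*(-4 - 1*21) - 59 = (-173 - 218)*(-4 - 21) - 59 = -391*(-25) - 59 = 9775 - 59 = 9716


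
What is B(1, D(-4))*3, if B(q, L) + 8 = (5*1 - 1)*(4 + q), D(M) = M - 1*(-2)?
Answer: 36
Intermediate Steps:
D(M) = 2 + M (D(M) = M + 2 = 2 + M)
B(q, L) = 8 + 4*q (B(q, L) = -8 + (5*1 - 1)*(4 + q) = -8 + (5 - 1)*(4 + q) = -8 + 4*(4 + q) = -8 + (16 + 4*q) = 8 + 4*q)
B(1, D(-4))*3 = (8 + 4*1)*3 = (8 + 4)*3 = 12*3 = 36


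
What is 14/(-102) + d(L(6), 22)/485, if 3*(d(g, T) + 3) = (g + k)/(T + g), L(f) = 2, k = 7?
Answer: -28333/197880 ≈ -0.14318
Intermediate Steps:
d(g, T) = -3 + (7 + g)/(3*(T + g)) (d(g, T) = -3 + ((g + 7)/(T + g))/3 = -3 + ((7 + g)/(T + g))/3 = -3 + (7 + g)/(3*(T + g)))
14/(-102) + d(L(6), 22)/485 = 14/(-102) + ((7 - 9*22 - 8*2)/(3*(22 + 2)))/485 = 14*(-1/102) + ((⅓)*(7 - 198 - 16)/24)*(1/485) = -7/51 + ((⅓)*(1/24)*(-207))*(1/485) = -7/51 - 23/8*1/485 = -7/51 - 23/3880 = -28333/197880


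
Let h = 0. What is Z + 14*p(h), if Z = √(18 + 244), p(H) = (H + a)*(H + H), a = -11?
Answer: √262 ≈ 16.186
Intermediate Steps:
p(H) = 2*H*(-11 + H) (p(H) = (H - 11)*(H + H) = (-11 + H)*(2*H) = 2*H*(-11 + H))
Z = √262 ≈ 16.186
Z + 14*p(h) = √262 + 14*(2*0*(-11 + 0)) = √262 + 14*(2*0*(-11)) = √262 + 14*0 = √262 + 0 = √262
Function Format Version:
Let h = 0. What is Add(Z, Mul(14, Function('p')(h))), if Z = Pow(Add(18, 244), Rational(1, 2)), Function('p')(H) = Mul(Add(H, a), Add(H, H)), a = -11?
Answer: Pow(262, Rational(1, 2)) ≈ 16.186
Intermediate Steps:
Function('p')(H) = Mul(2, H, Add(-11, H)) (Function('p')(H) = Mul(Add(H, -11), Add(H, H)) = Mul(Add(-11, H), Mul(2, H)) = Mul(2, H, Add(-11, H)))
Z = Pow(262, Rational(1, 2)) ≈ 16.186
Add(Z, Mul(14, Function('p')(h))) = Add(Pow(262, Rational(1, 2)), Mul(14, Mul(2, 0, Add(-11, 0)))) = Add(Pow(262, Rational(1, 2)), Mul(14, Mul(2, 0, -11))) = Add(Pow(262, Rational(1, 2)), Mul(14, 0)) = Add(Pow(262, Rational(1, 2)), 0) = Pow(262, Rational(1, 2))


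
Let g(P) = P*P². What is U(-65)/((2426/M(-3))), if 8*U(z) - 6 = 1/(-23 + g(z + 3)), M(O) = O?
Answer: -4290315/4625916208 ≈ -0.00092745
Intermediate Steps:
g(P) = P³
U(z) = ¾ + 1/(8*(-23 + (3 + z)³)) (U(z) = ¾ + 1/(8*(-23 + (z + 3)³)) = ¾ + 1/(8*(-23 + (3 + z)³)))
U(-65)/((2426/M(-3))) = ((-137 + 6*(3 - 65)³)/(8*(-23 + (3 - 65)³)))/((2426/(-3))) = ((-137 + 6*(-62)³)/(8*(-23 + (-62)³)))/((2426*(-⅓))) = ((-137 + 6*(-238328))/(8*(-23 - 238328)))/(-2426/3) = ((⅛)*(-137 - 1429968)/(-238351))*(-3/2426) = ((⅛)*(-1/238351)*(-1430105))*(-3/2426) = (1430105/1906808)*(-3/2426) = -4290315/4625916208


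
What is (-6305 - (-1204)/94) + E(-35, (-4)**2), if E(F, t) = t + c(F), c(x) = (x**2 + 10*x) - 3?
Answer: -253997/47 ≈ -5404.2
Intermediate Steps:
c(x) = -3 + x**2 + 10*x
E(F, t) = -3 + t + F**2 + 10*F (E(F, t) = t + (-3 + F**2 + 10*F) = -3 + t + F**2 + 10*F)
(-6305 - (-1204)/94) + E(-35, (-4)**2) = (-6305 - (-1204)/94) + (-3 + (-4)**2 + (-35)**2 + 10*(-35)) = (-6305 - (-1204)/94) + (-3 + 16 + 1225 - 350) = (-6305 - 172*(-7/94)) + 888 = (-6305 + 602/47) + 888 = -295733/47 + 888 = -253997/47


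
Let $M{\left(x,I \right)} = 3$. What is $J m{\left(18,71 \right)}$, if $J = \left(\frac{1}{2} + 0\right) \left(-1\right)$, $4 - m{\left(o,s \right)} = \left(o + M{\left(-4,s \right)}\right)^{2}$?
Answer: $\frac{437}{2} \approx 218.5$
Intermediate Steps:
$m{\left(o,s \right)} = 4 - \left(3 + o\right)^{2}$ ($m{\left(o,s \right)} = 4 - \left(o + 3\right)^{2} = 4 - \left(3 + o\right)^{2}$)
$J = - \frac{1}{2}$ ($J = \left(\frac{1}{2} + 0\right) \left(-1\right) = \frac{1}{2} \left(-1\right) = - \frac{1}{2} \approx -0.5$)
$J m{\left(18,71 \right)} = - \frac{4 - \left(3 + 18\right)^{2}}{2} = - \frac{4 - 21^{2}}{2} = - \frac{4 - 441}{2} = \left(- \frac{1}{2}\right) \left(-437\right) = \frac{437}{2}$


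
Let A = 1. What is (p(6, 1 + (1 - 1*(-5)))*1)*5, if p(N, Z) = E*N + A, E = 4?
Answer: 125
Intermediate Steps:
p(N, Z) = 1 + 4*N (p(N, Z) = 4*N + 1 = 1 + 4*N)
(p(6, 1 + (1 - 1*(-5)))*1)*5 = ((1 + 4*6)*1)*5 = ((1 + 24)*1)*5 = (25*1)*5 = 25*5 = 125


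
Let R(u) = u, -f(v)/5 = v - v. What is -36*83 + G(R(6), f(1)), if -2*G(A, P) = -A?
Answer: -2985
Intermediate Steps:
f(v) = 0 (f(v) = -5*(v - v) = -5*0 = 0)
G(A, P) = A/2 (G(A, P) = -(-1)*A/2 = A/2)
-36*83 + G(R(6), f(1)) = -36*83 + (1/2)*6 = -2988 + 3 = -2985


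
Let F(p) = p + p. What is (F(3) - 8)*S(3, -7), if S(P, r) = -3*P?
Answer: 18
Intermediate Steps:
F(p) = 2*p
(F(3) - 8)*S(3, -7) = (2*3 - 8)*(-3*3) = (6 - 8)*(-9) = -2*(-9) = 18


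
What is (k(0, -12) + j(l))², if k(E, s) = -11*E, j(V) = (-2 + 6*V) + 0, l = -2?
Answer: 196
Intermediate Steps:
j(V) = -2 + 6*V
(k(0, -12) + j(l))² = (-11*0 + (-2 + 6*(-2)))² = (0 + (-2 - 12))² = (0 - 14)² = (-14)² = 196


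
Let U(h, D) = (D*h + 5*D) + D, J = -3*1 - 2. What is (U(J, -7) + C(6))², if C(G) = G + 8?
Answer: 49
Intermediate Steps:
J = -5 (J = -3 - 2 = -5)
U(h, D) = 6*D + D*h (U(h, D) = (5*D + D*h) + D = 6*D + D*h)
C(G) = 8 + G
(U(J, -7) + C(6))² = (-7*(6 - 5) + (8 + 6))² = (-7*1 + 14)² = (-7 + 14)² = 7² = 49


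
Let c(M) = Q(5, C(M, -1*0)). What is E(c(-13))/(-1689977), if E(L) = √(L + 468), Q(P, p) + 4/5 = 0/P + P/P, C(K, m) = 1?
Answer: -√11705/8449885 ≈ -1.2804e-5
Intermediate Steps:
Q(P, p) = ⅕ (Q(P, p) = -⅘ + (0/P + P/P) = -⅘ + (0 + 1) = -⅘ + 1 = ⅕)
c(M) = ⅕
E(L) = √(468 + L)
E(c(-13))/(-1689977) = √(468 + ⅕)/(-1689977) = √(2341/5)*(-1/1689977) = (√11705/5)*(-1/1689977) = -√11705/8449885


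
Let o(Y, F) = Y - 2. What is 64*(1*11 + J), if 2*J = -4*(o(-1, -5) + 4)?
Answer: 576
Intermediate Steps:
o(Y, F) = -2 + Y
J = -2 (J = (-4*((-2 - 1) + 4))/2 = (-4*(-3 + 4))/2 = (-4*1)/2 = (½)*(-4) = -2)
64*(1*11 + J) = 64*(1*11 - 2) = 64*(11 - 2) = 64*9 = 576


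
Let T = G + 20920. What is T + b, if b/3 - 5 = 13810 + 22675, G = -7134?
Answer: 123256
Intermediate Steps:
b = 109470 (b = 15 + 3*(13810 + 22675) = 15 + 3*36485 = 15 + 109455 = 109470)
T = 13786 (T = -7134 + 20920 = 13786)
T + b = 13786 + 109470 = 123256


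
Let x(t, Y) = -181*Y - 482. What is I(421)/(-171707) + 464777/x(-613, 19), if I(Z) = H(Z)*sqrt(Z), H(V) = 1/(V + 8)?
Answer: -464777/3921 - sqrt(421)/73662303 ≈ -118.54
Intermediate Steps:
H(V) = 1/(8 + V)
x(t, Y) = -482 - 181*Y
I(Z) = sqrt(Z)/(8 + Z)
I(421)/(-171707) + 464777/x(-613, 19) = (sqrt(421)/(8 + 421))/(-171707) + 464777/(-482 - 181*19) = (sqrt(421)/429)*(-1/171707) + 464777/(-482 - 3439) = (sqrt(421)*(1/429))*(-1/171707) + 464777/(-3921) = (sqrt(421)/429)*(-1/171707) + 464777*(-1/3921) = -sqrt(421)/73662303 - 464777/3921 = -464777/3921 - sqrt(421)/73662303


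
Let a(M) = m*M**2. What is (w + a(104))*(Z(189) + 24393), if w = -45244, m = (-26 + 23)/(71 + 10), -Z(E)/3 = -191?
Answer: -3418688696/3 ≈ -1.1396e+9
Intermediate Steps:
Z(E) = 573 (Z(E) = -3*(-191) = 573)
m = -1/27 (m = -3/81 = -3*1/81 = -1/27 ≈ -0.037037)
a(M) = -M**2/27
(w + a(104))*(Z(189) + 24393) = (-45244 - 1/27*104**2)*(573 + 24393) = (-45244 - 1/27*10816)*24966 = (-45244 - 10816/27)*24966 = -1232404/27*24966 = -3418688696/3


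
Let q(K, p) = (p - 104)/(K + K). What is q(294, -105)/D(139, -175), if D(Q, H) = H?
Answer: 209/102900 ≈ 0.0020311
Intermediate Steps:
q(K, p) = (-104 + p)/(2*K) (q(K, p) = (-104 + p)/((2*K)) = (-104 + p)*(1/(2*K)) = (-104 + p)/(2*K))
q(294, -105)/D(139, -175) = ((½)*(-104 - 105)/294)/(-175) = ((½)*(1/294)*(-209))*(-1/175) = -209/588*(-1/175) = 209/102900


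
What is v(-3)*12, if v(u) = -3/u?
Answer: 12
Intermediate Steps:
v(u) = -3/u
v(-3)*12 = -3/(-3)*12 = -3*(-1/3)*12 = 1*12 = 12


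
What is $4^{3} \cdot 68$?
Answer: $4352$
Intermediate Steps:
$4^{3} \cdot 68 = 64 \cdot 68 = 4352$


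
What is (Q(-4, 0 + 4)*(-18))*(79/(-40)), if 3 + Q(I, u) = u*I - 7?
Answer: -9243/10 ≈ -924.30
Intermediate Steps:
Q(I, u) = -10 + I*u (Q(I, u) = -3 + (u*I - 7) = -3 + (I*u - 7) = -3 + (-7 + I*u) = -10 + I*u)
(Q(-4, 0 + 4)*(-18))*(79/(-40)) = ((-10 - 4*(0 + 4))*(-18))*(79/(-40)) = ((-10 - 4*4)*(-18))*(79*(-1/40)) = ((-10 - 16)*(-18))*(-79/40) = -26*(-18)*(-79/40) = 468*(-79/40) = -9243/10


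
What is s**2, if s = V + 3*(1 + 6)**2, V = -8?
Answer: 19321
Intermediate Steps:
s = 139 (s = -8 + 3*(1 + 6)**2 = -8 + 3*7**2 = -8 + 3*49 = -8 + 147 = 139)
s**2 = 139**2 = 19321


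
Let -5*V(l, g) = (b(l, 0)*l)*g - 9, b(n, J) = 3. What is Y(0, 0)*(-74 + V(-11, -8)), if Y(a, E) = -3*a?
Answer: 0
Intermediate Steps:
V(l, g) = 9/5 - 3*g*l/5 (V(l, g) = -((3*l)*g - 9)/5 = -(3*g*l - 9)/5 = -(-9 + 3*g*l)/5 = 9/5 - 3*g*l/5)
Y(0, 0)*(-74 + V(-11, -8)) = (-3*0)*(-74 + (9/5 - ⅗*(-8)*(-11))) = 0*(-74 + (9/5 - 264/5)) = 0*(-74 - 51) = 0*(-125) = 0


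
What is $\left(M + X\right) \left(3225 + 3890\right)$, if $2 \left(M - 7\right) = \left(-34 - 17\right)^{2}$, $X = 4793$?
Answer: $\frac{86810115}{2} \approx 4.3405 \cdot 10^{7}$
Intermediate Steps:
$M = \frac{2615}{2}$ ($M = 7 + \frac{\left(-34 - 17\right)^{2}}{2} = 7 + \frac{\left(-51\right)^{2}}{2} = 7 + \frac{1}{2} \cdot 2601 = 7 + \frac{2601}{2} = \frac{2615}{2} \approx 1307.5$)
$\left(M + X\right) \left(3225 + 3890\right) = \left(\frac{2615}{2} + 4793\right) \left(3225 + 3890\right) = \frac{12201}{2} \cdot 7115 = \frac{86810115}{2}$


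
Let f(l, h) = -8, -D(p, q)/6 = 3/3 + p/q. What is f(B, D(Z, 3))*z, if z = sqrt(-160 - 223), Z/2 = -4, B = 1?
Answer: -8*I*sqrt(383) ≈ -156.56*I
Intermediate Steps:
Z = -8 (Z = 2*(-4) = -8)
D(p, q) = -6 - 6*p/q (D(p, q) = -6*(3/3 + p/q) = -6*(3*(1/3) + p/q) = -6*(1 + p/q) = -6 - 6*p/q)
z = I*sqrt(383) (z = sqrt(-383) = I*sqrt(383) ≈ 19.57*I)
f(B, D(Z, 3))*z = -8*I*sqrt(383)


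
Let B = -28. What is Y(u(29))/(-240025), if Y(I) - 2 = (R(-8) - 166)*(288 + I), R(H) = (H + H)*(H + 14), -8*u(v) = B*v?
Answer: 102047/240025 ≈ 0.42515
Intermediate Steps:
u(v) = 7*v/2 (u(v) = -(-7)*v/2 = 7*v/2)
R(H) = 2*H*(14 + H) (R(H) = (2*H)*(14 + H) = 2*H*(14 + H))
Y(I) = -75454 - 262*I (Y(I) = 2 + (2*(-8)*(14 - 8) - 166)*(288 + I) = 2 + (2*(-8)*6 - 166)*(288 + I) = 2 + (-96 - 166)*(288 + I) = 2 - 262*(288 + I) = 2 + (-75456 - 262*I) = -75454 - 262*I)
Y(u(29))/(-240025) = (-75454 - 917*29)/(-240025) = (-75454 - 262*203/2)*(-1/240025) = (-75454 - 26593)*(-1/240025) = -102047*(-1/240025) = 102047/240025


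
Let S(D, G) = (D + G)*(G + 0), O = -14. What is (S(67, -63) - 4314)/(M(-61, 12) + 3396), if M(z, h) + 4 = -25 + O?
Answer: -4566/3353 ≈ -1.3618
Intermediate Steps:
M(z, h) = -43 (M(z, h) = -4 + (-25 - 14) = -4 - 39 = -43)
S(D, G) = G*(D + G) (S(D, G) = (D + G)*G = G*(D + G))
(S(67, -63) - 4314)/(M(-61, 12) + 3396) = (-63*(67 - 63) - 4314)/(-43 + 3396) = (-63*4 - 4314)/3353 = (-252 - 4314)*(1/3353) = -4566*1/3353 = -4566/3353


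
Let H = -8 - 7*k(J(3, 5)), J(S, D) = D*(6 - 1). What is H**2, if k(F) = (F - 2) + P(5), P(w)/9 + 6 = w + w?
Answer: 177241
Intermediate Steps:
P(w) = -54 + 18*w (P(w) = -54 + 9*(w + w) = -54 + 9*(2*w) = -54 + 18*w)
J(S, D) = 5*D (J(S, D) = D*5 = 5*D)
k(F) = 34 + F (k(F) = (F - 2) + (-54 + 18*5) = (-2 + F) + (-54 + 90) = (-2 + F) + 36 = 34 + F)
H = -421 (H = -8 - 7*(34 + 5*5) = -8 - 7*(34 + 25) = -8 - 7*59 = -8 - 413 = -421)
H**2 = (-421)**2 = 177241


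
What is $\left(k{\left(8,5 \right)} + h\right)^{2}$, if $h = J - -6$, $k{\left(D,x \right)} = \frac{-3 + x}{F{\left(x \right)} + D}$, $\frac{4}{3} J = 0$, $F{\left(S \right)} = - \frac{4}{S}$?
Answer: $\frac{12769}{324} \approx 39.411$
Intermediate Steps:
$J = 0$ ($J = \frac{3}{4} \cdot 0 = 0$)
$k{\left(D,x \right)} = \frac{-3 + x}{D - \frac{4}{x}}$ ($k{\left(D,x \right)} = \frac{-3 + x}{- \frac{4}{x} + D} = \frac{-3 + x}{D - \frac{4}{x}}$)
$h = 6$ ($h = 0 - -6 = 0 + 6 = 6$)
$\left(k{\left(8,5 \right)} + h\right)^{2} = \left(\frac{5 \left(-3 + 5\right)}{-4 + 8 \cdot 5} + 6\right)^{2} = \left(5 \frac{1}{-4 + 40} \cdot 2 + 6\right)^{2} = \left(5 \cdot \frac{1}{36} \cdot 2 + 6\right)^{2} = \left(\frac{5}{18} + 6\right)^{2} = \left(\frac{113}{18}\right)^{2} = \frac{12769}{324}$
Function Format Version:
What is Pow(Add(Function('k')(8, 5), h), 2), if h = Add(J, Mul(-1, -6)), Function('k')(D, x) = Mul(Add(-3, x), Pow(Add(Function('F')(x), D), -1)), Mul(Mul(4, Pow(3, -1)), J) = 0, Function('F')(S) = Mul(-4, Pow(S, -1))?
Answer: Rational(12769, 324) ≈ 39.411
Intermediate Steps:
J = 0 (J = Mul(Rational(3, 4), 0) = 0)
Function('k')(D, x) = Mul(Pow(Add(D, Mul(-4, Pow(x, -1))), -1), Add(-3, x)) (Function('k')(D, x) = Mul(Add(-3, x), Pow(Add(Mul(-4, Pow(x, -1)), D), -1)) = Mul(Add(-3, x), Pow(Add(D, Mul(-4, Pow(x, -1))), -1)) = Mul(Pow(Add(D, Mul(-4, Pow(x, -1))), -1), Add(-3, x)))
h = 6 (h = Add(0, Mul(-1, -6)) = Add(0, 6) = 6)
Pow(Add(Function('k')(8, 5), h), 2) = Pow(Add(Mul(5, Pow(Add(-4, Mul(8, 5)), -1), Add(-3, 5)), 6), 2) = Pow(Add(Mul(5, Pow(Add(-4, 40), -1), 2), 6), 2) = Pow(Add(Mul(5, Pow(36, -1), 2), 6), 2) = Pow(Add(Mul(5, Rational(1, 36), 2), 6), 2) = Pow(Add(Rational(5, 18), 6), 2) = Pow(Rational(113, 18), 2) = Rational(12769, 324)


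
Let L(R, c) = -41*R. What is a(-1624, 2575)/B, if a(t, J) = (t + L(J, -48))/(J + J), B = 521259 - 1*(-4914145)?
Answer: -107199/27992330600 ≈ -3.8296e-6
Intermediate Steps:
B = 5435404 (B = 521259 + 4914145 = 5435404)
a(t, J) = (t - 41*J)/(2*J) (a(t, J) = (t - 41*J)/(J + J) = (t - 41*J)/((2*J)) = (t - 41*J)*(1/(2*J)) = (t - 41*J)/(2*J))
a(-1624, 2575)/B = ((½)*(-1624 - 41*2575)/2575)/5435404 = ((½)*(1/2575)*(-1624 - 105575))*(1/5435404) = ((½)*(1/2575)*(-107199))*(1/5435404) = -107199/5150*1/5435404 = -107199/27992330600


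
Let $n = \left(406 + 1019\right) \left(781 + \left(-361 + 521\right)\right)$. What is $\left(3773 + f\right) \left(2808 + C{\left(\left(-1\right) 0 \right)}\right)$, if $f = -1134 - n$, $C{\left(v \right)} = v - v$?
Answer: $-3757907088$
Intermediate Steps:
$C{\left(v \right)} = 0$
$n = 1340925$ ($n = 1425 \left(781 + 160\right) = 1425 \cdot 941 = 1340925$)
$f = -1342059$ ($f = -1134 - 1340925 = -1342059$)
$\left(3773 + f\right) \left(2808 + C{\left(\left(-1\right) 0 \right)}\right) = \left(3773 - 1342059\right) \left(2808 + 0\right) = \left(-1338286\right) 2808 = -3757907088$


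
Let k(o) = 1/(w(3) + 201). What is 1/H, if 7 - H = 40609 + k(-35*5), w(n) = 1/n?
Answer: -604/24523611 ≈ -2.4629e-5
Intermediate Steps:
k(o) = 3/604 (k(o) = 1/(1/3 + 201) = 1/(604/3) = 3/604)
H = -24523611/604 (H = 7 - (40609 + 3/604) = 7 - 1*24527839/604 = 7 - 24527839/604 = -24523611/604 ≈ -40602.)
1/H = 1/(-24523611/604) = -604/24523611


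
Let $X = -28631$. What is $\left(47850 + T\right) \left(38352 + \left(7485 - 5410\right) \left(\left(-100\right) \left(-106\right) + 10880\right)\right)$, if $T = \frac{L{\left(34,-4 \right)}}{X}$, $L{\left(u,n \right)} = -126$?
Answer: $\frac{61114521208587552}{28631} \approx 2.1346 \cdot 10^{12}$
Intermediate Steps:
$T = \frac{126}{28631}$ ($T = - \frac{126}{-28631} = \left(-126\right) \left(- \frac{1}{28631}\right) = \frac{126}{28631} \approx 0.0044008$)
$\left(47850 + T\right) \left(38352 + \left(7485 - 5410\right) \left(\left(-100\right) \left(-106\right) + 10880\right)\right) = \left(47850 + \frac{126}{28631}\right) \left(38352 + \left(7485 - 5410\right) \left(\left(-100\right) \left(-106\right) + 10880\right)\right) = \frac{1369993476 \left(38352 + 2075 \left(10600 + 10880\right)\right)}{28631} = \frac{1369993476 \left(38352 + 2075 \cdot 21480\right)}{28631} = \frac{1369993476 \left(38352 + 44571000\right)}{28631} = \frac{1369993476}{28631} \cdot 44609352 = \frac{61114521208587552}{28631}$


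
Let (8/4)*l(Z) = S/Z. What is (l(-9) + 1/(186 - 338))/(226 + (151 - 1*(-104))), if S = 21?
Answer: -535/219336 ≈ -0.0024392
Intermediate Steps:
l(Z) = 21/(2*Z) (l(Z) = (21/Z)/2 = 21/(2*Z))
(l(-9) + 1/(186 - 338))/(226 + (151 - 1*(-104))) = ((21/2)/(-9) + 1/(186 - 338))/(226 + (151 - 1*(-104))) = ((21/2)*(-⅑) + 1/(-152))/(226 + (151 + 104)) = (-7/6 - 1/152)/(226 + 255) = -535/456/481 = -535/456*1/481 = -535/219336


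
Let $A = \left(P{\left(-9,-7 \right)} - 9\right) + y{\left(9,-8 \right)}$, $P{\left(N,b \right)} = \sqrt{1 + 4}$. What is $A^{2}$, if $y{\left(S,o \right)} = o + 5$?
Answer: $\left(-12 + \sqrt{5}\right)^{2} \approx 95.334$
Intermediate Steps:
$y{\left(S,o \right)} = 5 + o$
$P{\left(N,b \right)} = \sqrt{5}$
$A = -12 + \sqrt{5}$ ($A = \left(\sqrt{5} - 9\right) + \left(5 - 8\right) = \left(-9 + \sqrt{5}\right) - 3 = -12 + \sqrt{5} \approx -9.7639$)
$A^{2} = \left(-12 + \sqrt{5}\right)^{2}$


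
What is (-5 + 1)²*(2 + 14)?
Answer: 256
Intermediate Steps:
(-5 + 1)²*(2 + 14) = (-4)²*16 = 16*16 = 256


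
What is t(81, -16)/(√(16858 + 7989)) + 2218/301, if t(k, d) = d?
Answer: 2218/301 - 16*√24847/24847 ≈ 7.2673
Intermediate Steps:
t(81, -16)/(√(16858 + 7989)) + 2218/301 = -16/√(16858 + 7989) + 2218/301 = -16*√24847/24847 + 2218*(1/301) = -16*√24847/24847 + 2218/301 = 2218/301 - 16*√24847/24847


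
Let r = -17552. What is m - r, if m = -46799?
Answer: -29247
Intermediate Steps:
m - r = -46799 - 1*(-17552) = -46799 + 17552 = -29247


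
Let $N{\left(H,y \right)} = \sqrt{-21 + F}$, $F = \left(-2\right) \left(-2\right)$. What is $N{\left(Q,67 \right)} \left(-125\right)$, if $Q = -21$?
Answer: $- 125 i \sqrt{17} \approx - 515.39 i$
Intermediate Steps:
$F = 4$
$N{\left(H,y \right)} = i \sqrt{17}$ ($N{\left(H,y \right)} = \sqrt{-21 + 4} = \sqrt{-17} = i \sqrt{17}$)
$N{\left(Q,67 \right)} \left(-125\right) = i \sqrt{17} \left(-125\right) = - 125 i \sqrt{17}$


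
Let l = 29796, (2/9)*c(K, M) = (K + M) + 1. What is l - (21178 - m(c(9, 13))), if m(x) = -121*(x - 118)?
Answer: 20745/2 ≈ 10373.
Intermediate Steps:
c(K, M) = 9/2 + 9*K/2 + 9*M/2 (c(K, M) = 9*((K + M) + 1)/2 = 9*(1 + K + M)/2 = 9/2 + 9*K/2 + 9*M/2)
m(x) = 14278 - 121*x (m(x) = -121*(-118 + x) = 14278 - 121*x)
l - (21178 - m(c(9, 13))) = 29796 - (21178 - (14278 - 121*(9/2 + (9/2)*9 + (9/2)*13))) = 29796 - (21178 - (14278 - 121*(9/2 + 81/2 + 117/2))) = 29796 - (21178 - (14278 - 121*207/2)) = 29796 - (21178 - (14278 - 25047/2)) = 29796 - (21178 - 1*3509/2) = 29796 - (21178 - 3509/2) = 29796 - 1*38847/2 = 29796 - 38847/2 = 20745/2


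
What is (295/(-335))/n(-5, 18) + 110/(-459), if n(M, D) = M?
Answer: -9769/153765 ≈ -0.063532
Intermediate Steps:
(295/(-335))/n(-5, 18) + 110/(-459) = (295/(-335))/(-5) + 110/(-459) = (295*(-1/335))*(-1/5) + 110*(-1/459) = -59/67*(-1/5) - 110/459 = 59/335 - 110/459 = -9769/153765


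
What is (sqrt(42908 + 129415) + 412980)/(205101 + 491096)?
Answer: 412980/696197 + 3*sqrt(19147)/696197 ≈ 0.59379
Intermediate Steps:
(sqrt(42908 + 129415) + 412980)/(205101 + 491096) = (sqrt(172323) + 412980)/696197 = (3*sqrt(19147) + 412980)*(1/696197) = (412980 + 3*sqrt(19147))*(1/696197) = 412980/696197 + 3*sqrt(19147)/696197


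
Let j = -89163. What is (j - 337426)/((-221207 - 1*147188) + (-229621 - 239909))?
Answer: 426589/837925 ≈ 0.50910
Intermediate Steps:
(j - 337426)/((-221207 - 1*147188) + (-229621 - 239909)) = (-89163 - 337426)/((-221207 - 1*147188) + (-229621 - 239909)) = -426589/((-221207 - 147188) - 469530) = -426589/(-368395 - 469530) = -426589/(-837925) = -426589*(-1/837925) = 426589/837925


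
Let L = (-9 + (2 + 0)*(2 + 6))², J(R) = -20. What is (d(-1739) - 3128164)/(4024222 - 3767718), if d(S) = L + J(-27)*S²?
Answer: -63610535/256504 ≈ -247.99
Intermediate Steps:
L = 49 (L = (-9 + 2*8)² = (-9 + 16)² = 7² = 49)
d(S) = 49 - 20*S²
(d(-1739) - 3128164)/(4024222 - 3767718) = ((49 - 20*(-1739)²) - 3128164)/(4024222 - 3767718) = ((49 - 20*3024121) - 3128164)/256504 = ((49 - 60482420) - 3128164)*(1/256504) = (-60482371 - 3128164)*(1/256504) = -63610535*1/256504 = -63610535/256504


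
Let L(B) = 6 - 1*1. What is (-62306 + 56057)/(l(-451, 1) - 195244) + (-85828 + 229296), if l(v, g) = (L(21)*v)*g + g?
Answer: 28334649313/197498 ≈ 1.4347e+5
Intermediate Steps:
L(B) = 5 (L(B) = 6 - 1 = 5)
l(v, g) = g + 5*g*v (l(v, g) = (5*v)*g + g = 5*g*v + g = g + 5*g*v)
(-62306 + 56057)/(l(-451, 1) - 195244) + (-85828 + 229296) = (-62306 + 56057)/(1*(1 + 5*(-451)) - 195244) + (-85828 + 229296) = -6249/(1*(1 - 2255) - 195244) + 143468 = -6249/(1*(-2254) - 195244) + 143468 = -6249/(-2254 - 195244) + 143468 = -6249/(-197498) + 143468 = -6249*(-1/197498) + 143468 = 6249/197498 + 143468 = 28334649313/197498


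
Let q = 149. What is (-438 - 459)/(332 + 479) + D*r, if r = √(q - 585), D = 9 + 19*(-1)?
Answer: -897/811 - 20*I*√109 ≈ -1.106 - 208.81*I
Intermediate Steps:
D = -10 (D = 9 - 19 = -10)
r = 2*I*√109 (r = √(149 - 585) = √(-436) = 2*I*√109 ≈ 20.881*I)
(-438 - 459)/(332 + 479) + D*r = (-438 - 459)/(332 + 479) - 20*I*√109 = -897/811 - 20*I*√109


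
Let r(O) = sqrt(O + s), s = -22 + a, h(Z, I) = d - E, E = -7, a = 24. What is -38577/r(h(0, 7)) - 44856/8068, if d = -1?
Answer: -11214/2017 - 38577*sqrt(2)/4 ≈ -13645.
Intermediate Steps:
h(Z, I) = 6 (h(Z, I) = -1 - 1*(-7) = -1 + 7 = 6)
s = 2 (s = -22 + 24 = 2)
r(O) = sqrt(2 + O) (r(O) = sqrt(O + 2) = sqrt(2 + O))
-38577/r(h(0, 7)) - 44856/8068 = -38577/sqrt(2 + 6) - 44856/8068 = -38577*sqrt(2)/4 - 44856*1/8068 = -38577*sqrt(2)/4 - 11214/2017 = -11214/2017 - 38577*sqrt(2)/4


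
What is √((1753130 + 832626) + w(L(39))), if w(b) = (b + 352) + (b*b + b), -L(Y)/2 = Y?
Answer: 6*√72001 ≈ 1610.0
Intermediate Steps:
L(Y) = -2*Y
w(b) = 352 + b² + 2*b (w(b) = (352 + b) + (b² + b) = (352 + b) + (b + b²) = 352 + b² + 2*b)
√((1753130 + 832626) + w(L(39))) = √((1753130 + 832626) + (352 + (-2*39)² + 2*(-2*39))) = √(2585756 + (352 + (-78)² + 2*(-78))) = √(2585756 + (352 + 6084 - 156)) = √(2585756 + 6280) = √2592036 = 6*√72001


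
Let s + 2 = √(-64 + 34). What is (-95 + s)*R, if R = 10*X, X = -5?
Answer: 4850 - 50*I*√30 ≈ 4850.0 - 273.86*I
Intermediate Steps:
s = -2 + I*√30 (s = -2 + √(-64 + 34) = -2 + √(-30) = -2 + I*√30 ≈ -2.0 + 5.4772*I)
R = -50 (R = 10*(-5) = -50)
(-95 + s)*R = (-95 + (-2 + I*√30))*(-50) = (-97 + I*√30)*(-50) = 4850 - 50*I*√30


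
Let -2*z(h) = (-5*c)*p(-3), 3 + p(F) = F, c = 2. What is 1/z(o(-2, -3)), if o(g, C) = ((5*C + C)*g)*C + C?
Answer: -1/30 ≈ -0.033333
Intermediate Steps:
p(F) = -3 + F
o(g, C) = C + 6*g*C**2 (o(g, C) = ((6*C)*g)*C + C = (6*C*g)*C + C = 6*g*C**2 + C = C + 6*g*C**2)
z(h) = -30 (z(h) = -(-5*2)*(-3 - 3)/2 = -(-5)*(-6) = -1/2*60 = -30)
1/z(o(-2, -3)) = 1/(-30) = -1/30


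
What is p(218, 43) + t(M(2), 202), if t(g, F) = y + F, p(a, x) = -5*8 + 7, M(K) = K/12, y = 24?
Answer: 193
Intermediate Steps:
M(K) = K/12 (M(K) = K*(1/12) = K/12)
p(a, x) = -33 (p(a, x) = -40 + 7 = -33)
t(g, F) = 24 + F
p(218, 43) + t(M(2), 202) = -33 + (24 + 202) = -33 + 226 = 193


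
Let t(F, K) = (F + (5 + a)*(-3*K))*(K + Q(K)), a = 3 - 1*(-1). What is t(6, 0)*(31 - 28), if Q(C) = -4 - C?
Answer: -72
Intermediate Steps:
a = 4 (a = 3 + 1 = 4)
t(F, K) = -4*F + 108*K (t(F, K) = (F + (5 + 4)*(-3*K))*(K + (-4 - K)) = (F + 9*(-3*K))*(-4) = (F - 27*K)*(-4) = -4*F + 108*K)
t(6, 0)*(31 - 28) = (-4*6 + 108*0)*(31 - 28) = (-24 + 0)*3 = -24*3 = -72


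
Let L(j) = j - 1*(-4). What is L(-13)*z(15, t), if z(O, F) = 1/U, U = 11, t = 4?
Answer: -9/11 ≈ -0.81818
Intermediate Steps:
z(O, F) = 1/11
L(j) = 4 + j (L(j) = j + 4 = 4 + j)
L(-13)*z(15, t) = (4 - 13)*(1/11) = -9*1/11 = -9/11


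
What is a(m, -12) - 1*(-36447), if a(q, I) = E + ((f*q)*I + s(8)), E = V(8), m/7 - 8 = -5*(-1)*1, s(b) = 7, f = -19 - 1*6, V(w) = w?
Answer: 63762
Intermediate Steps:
f = -25 (f = -19 - 6 = -25)
m = 91 (m = 56 + 7*(-5*(-1)*1) = 56 + 7*(5*1) = 56 + 7*5 = 56 + 35 = 91)
E = 8
a(q, I) = 15 - 25*I*q (a(q, I) = 8 + ((-25*q)*I + 7) = 8 + (-25*I*q + 7) = 8 + (7 - 25*I*q) = 15 - 25*I*q)
a(m, -12) - 1*(-36447) = (15 - 25*(-12)*91) - 1*(-36447) = (15 + 27300) + 36447 = 27315 + 36447 = 63762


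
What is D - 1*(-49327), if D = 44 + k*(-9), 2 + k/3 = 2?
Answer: 49371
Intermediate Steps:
k = 0 (k = -6 + 3*2 = -6 + 6 = 0)
D = 44 (D = 44 + 0*(-9) = 44 + 0 = 44)
D - 1*(-49327) = 44 - 1*(-49327) = 44 + 49327 = 49371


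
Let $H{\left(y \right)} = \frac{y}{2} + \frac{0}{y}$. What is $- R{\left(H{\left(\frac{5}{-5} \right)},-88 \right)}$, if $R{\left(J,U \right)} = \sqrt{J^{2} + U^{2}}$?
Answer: $- \frac{\sqrt{30977}}{2} \approx -88.001$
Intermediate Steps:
$H{\left(y \right)} = \frac{y}{2}$ ($H{\left(y \right)} = y \frac{1}{2} + 0 = \frac{y}{2} + 0 = \frac{y}{2}$)
$- R{\left(H{\left(\frac{5}{-5} \right)},-88 \right)} = - \sqrt{\left(\frac{5 \frac{1}{-5}}{2}\right)^{2} + \left(-88\right)^{2}} = - \sqrt{\left(\frac{5 \left(- \frac{1}{5}\right)}{2}\right)^{2} + 7744} = - \sqrt{\left(\frac{1}{2} \left(-1\right)\right)^{2} + 7744} = - \sqrt{\left(- \frac{1}{2}\right)^{2} + 7744} = - \sqrt{\frac{1}{4} + 7744} = - \sqrt{\frac{30977}{4}} = - \frac{\sqrt{30977}}{2}$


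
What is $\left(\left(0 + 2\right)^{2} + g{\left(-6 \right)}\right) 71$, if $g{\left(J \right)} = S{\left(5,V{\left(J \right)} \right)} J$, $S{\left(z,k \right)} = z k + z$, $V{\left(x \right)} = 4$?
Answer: $-10366$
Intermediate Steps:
$S{\left(z,k \right)} = z + k z$ ($S{\left(z,k \right)} = k z + z = z + k z$)
$g{\left(J \right)} = 25 J$ ($g{\left(J \right)} = 5 \left(1 + 4\right) J = 5 \cdot 5 J = 25 J$)
$\left(\left(0 + 2\right)^{2} + g{\left(-6 \right)}\right) 71 = \left(\left(0 + 2\right)^{2} + 25 \left(-6\right)\right) 71 = \left(2^{2} - 150\right) 71 = \left(4 - 150\right) 71 = \left(-146\right) 71 = -10366$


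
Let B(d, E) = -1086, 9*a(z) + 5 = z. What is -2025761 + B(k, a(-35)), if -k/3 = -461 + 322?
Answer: -2026847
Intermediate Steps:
a(z) = -5/9 + z/9
k = 417 (k = -3*(-461 + 322) = -3*(-139) = 417)
-2025761 + B(k, a(-35)) = -2025761 - 1086 = -2026847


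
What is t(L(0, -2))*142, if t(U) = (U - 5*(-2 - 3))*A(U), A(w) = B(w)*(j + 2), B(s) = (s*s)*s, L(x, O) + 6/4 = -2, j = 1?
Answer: -3141537/8 ≈ -3.9269e+5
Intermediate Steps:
L(x, O) = -7/2 (L(x, O) = -3/2 - 2 = -7/2)
B(s) = s³ (B(s) = s²*s = s³)
A(w) = 3*w³ (A(w) = w³*(1 + 2) = w³*3 = 3*w³)
t(U) = 3*U³*(25 + U) (t(U) = (U - 5*(-2 - 3))*(3*U³) = (U - 5*(-5))*(3*U³) = (U + 25)*(3*U³) = (25 + U)*(3*U³) = 3*U³*(25 + U))
t(L(0, -2))*142 = (3*(-7/2)³*(25 - 7/2))*142 = (3*(-343/8)*(43/2))*142 = -44247/16*142 = -3141537/8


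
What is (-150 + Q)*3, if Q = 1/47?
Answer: -21147/47 ≈ -449.94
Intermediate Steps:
Q = 1/47 ≈ 0.021277
(-150 + Q)*3 = (-150 + 1/47)*3 = -7049/47*3 = -21147/47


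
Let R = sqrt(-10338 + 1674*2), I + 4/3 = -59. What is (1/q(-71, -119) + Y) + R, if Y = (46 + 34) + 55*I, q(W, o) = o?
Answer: -1156088/357 + I*sqrt(6990) ≈ -3238.3 + 83.606*I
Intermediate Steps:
I = -181/3 (I = -4/3 - 59 = -181/3 ≈ -60.333)
Y = -9715/3 (Y = (46 + 34) + 55*(-181/3) = 80 - 9955/3 = -9715/3 ≈ -3238.3)
R = I*sqrt(6990) (R = sqrt(-10338 + 3348) = sqrt(-6990) = I*sqrt(6990) ≈ 83.606*I)
(1/q(-71, -119) + Y) + R = (1/(-119) - 9715/3) + I*sqrt(6990) = (-1/119 - 9715/3) + I*sqrt(6990) = -1156088/357 + I*sqrt(6990)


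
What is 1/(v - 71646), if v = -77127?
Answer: -1/148773 ≈ -6.7216e-6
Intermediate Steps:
1/(v - 71646) = 1/(-77127 - 71646) = 1/(-148773) = -1/148773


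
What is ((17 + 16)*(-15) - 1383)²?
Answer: 3526884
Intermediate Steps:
((17 + 16)*(-15) - 1383)² = (33*(-15) - 1383)² = (-495 - 1383)² = (-1878)² = 3526884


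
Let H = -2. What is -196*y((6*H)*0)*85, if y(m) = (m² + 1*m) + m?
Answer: 0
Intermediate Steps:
y(m) = m² + 2*m (y(m) = (m² + m) + m = (m + m²) + m = m² + 2*m)
-196*y((6*H)*0)*85 = -196*(6*(-2))*0*(2 + (6*(-2))*0)*85 = -196*(-12*0)*(2 - 12*0)*85 = -0*(2 + 0)*85 = -0*2*85 = -196*0*85 = 0*85 = 0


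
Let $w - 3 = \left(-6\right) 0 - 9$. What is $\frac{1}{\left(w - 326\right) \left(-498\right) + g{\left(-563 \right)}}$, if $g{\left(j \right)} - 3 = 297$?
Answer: $\frac{1}{165636} \approx 6.0373 \cdot 10^{-6}$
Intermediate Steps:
$g{\left(j \right)} = 300$ ($g{\left(j \right)} = 3 + 297 = 300$)
$w = -6$ ($w = 3 - 9 = -6$)
$\frac{1}{\left(w - 326\right) \left(-498\right) + g{\left(-563 \right)}} = \frac{1}{\left(-6 - 326\right) \left(-498\right) + 300} = \frac{1}{\left(-332\right) \left(-498\right) + 300} = \frac{1}{165336 + 300} = \frac{1}{165636}$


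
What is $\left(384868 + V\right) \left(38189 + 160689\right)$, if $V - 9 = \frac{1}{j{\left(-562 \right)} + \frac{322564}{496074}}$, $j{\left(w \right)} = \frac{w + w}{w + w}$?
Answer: $\frac{31330786041750400}{409319} \approx 7.6544 \cdot 10^{10}$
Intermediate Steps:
$j{\left(w \right)} = 1$ ($j{\left(w \right)} = \frac{2 w}{2 w} = 2 w \frac{1}{2 w} = 1$)
$V = \frac{3931908}{409319}$ ($V = 9 + \frac{1}{1 + \frac{322564}{496074}} = 9 + \frac{1}{1 + 322564 \cdot \frac{1}{496074}} = 9 + \frac{1}{1 + \frac{161282}{248037}} = 9 + \frac{1}{\frac{409319}{248037}} = 9 + \frac{248037}{409319} = \frac{3931908}{409319} \approx 9.606$)
$\left(384868 + V\right) \left(38189 + 160689\right) = \left(384868 + \frac{3931908}{409319}\right) \left(38189 + 160689\right) = \frac{157537716800}{409319} \cdot 198878 = \frac{31330786041750400}{409319}$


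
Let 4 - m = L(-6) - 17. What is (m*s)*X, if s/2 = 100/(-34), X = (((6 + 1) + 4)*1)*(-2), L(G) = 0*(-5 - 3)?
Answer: 46200/17 ≈ 2717.6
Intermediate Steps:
L(G) = 0 (L(G) = 0*(-8) = 0)
X = -22 (X = ((7 + 4)*1)*(-2) = (11*1)*(-2) = 11*(-2) = -22)
s = -100/17 (s = 2*(100/(-34)) = 2*(100*(-1/34)) = 2*(-50/17) = -100/17 ≈ -5.8824)
m = 21 (m = 4 - (0 - 17) = 4 - 1*(-17) = 4 + 17 = 21)
(m*s)*X = (21*(-100/17))*(-22) = -2100/17*(-22) = 46200/17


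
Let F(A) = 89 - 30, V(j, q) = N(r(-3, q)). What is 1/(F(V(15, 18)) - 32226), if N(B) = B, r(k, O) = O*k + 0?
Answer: -1/32167 ≈ -3.1088e-5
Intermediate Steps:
r(k, O) = O*k
V(j, q) = -3*q (V(j, q) = q*(-3) = -3*q)
F(A) = 59
1/(F(V(15, 18)) - 32226) = 1/(59 - 32226) = 1/(-32167) = -1/32167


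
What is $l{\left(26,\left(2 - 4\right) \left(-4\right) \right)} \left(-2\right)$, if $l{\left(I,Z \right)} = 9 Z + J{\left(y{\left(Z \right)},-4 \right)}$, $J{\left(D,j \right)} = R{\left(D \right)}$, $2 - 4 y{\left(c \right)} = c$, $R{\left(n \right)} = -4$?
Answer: $-136$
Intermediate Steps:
$y{\left(c \right)} = \frac{1}{2} - \frac{c}{4}$
$J{\left(D,j \right)} = -4$
$l{\left(I,Z \right)} = -4 + 9 Z$ ($l{\left(I,Z \right)} = 9 Z - 4 = -4 + 9 Z$)
$l{\left(26,\left(2 - 4\right) \left(-4\right) \right)} \left(-2\right) = \left(-4 + 9 \left(2 - 4\right) \left(-4\right)\right) \left(-2\right) = \left(-4 + 9 \left(\left(-2\right) \left(-4\right)\right)\right) \left(-2\right) = \left(-4 + 9 \cdot 8\right) \left(-2\right) = \left(-4 + 72\right) \left(-2\right) = 68 \left(-2\right) = -136$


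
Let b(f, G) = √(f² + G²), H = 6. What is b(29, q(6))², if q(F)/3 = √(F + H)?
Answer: 949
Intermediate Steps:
q(F) = 3*√(6 + F) (q(F) = 3*√(F + 6) = 3*√(6 + F))
b(f, G) = √(G² + f²)
b(29, q(6))² = (√((3*√(6 + 6))² + 29²))² = (√((3*√12)² + 841))² = (√((3*(2*√3))² + 841))² = (√((6*√3)² + 841))² = (√(108 + 841))² = (√949)² = 949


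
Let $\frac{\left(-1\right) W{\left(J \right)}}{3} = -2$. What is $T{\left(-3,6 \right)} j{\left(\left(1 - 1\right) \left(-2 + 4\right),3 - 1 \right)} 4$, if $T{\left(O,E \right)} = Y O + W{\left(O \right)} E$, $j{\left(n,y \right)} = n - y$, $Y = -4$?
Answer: $-384$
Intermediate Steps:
$W{\left(J \right)} = 6$ ($W{\left(J \right)} = \left(-3\right) \left(-2\right) = 6$)
$T{\left(O,E \right)} = - 4 O + 6 E$
$T{\left(-3,6 \right)} j{\left(\left(1 - 1\right) \left(-2 + 4\right),3 - 1 \right)} 4 = \left(\left(-4\right) \left(-3\right) + 6 \cdot 6\right) \left(\left(1 - 1\right) \left(-2 + 4\right) - \left(3 - 1\right)\right) 4 = \left(12 + 36\right) \left(0 \cdot 2 - \left(3 - 1\right)\right) 4 = 48 \left(0 - 2\right) 4 = 48 \left(-2\right) 4 = \left(-96\right) 4 = -384$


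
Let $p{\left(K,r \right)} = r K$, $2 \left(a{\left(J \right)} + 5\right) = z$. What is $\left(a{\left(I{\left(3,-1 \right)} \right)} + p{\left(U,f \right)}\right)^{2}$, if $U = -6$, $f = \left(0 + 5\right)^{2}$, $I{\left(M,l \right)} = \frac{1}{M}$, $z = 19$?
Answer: $\frac{84681}{4} \approx 21170.0$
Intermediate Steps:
$f = 25$ ($f = 5^{2} = 25$)
$a{\left(J \right)} = \frac{9}{2}$ ($a{\left(J \right)} = -5 + \frac{1}{2} \cdot 19 = -5 + \frac{19}{2} = \frac{9}{2}$)
$p{\left(K,r \right)} = K r$
$\left(a{\left(I{\left(3,-1 \right)} \right)} + p{\left(U,f \right)}\right)^{2} = \left(\frac{9}{2} - 150\right)^{2} = \left(- \frac{291}{2}\right)^{2} = \frac{84681}{4}$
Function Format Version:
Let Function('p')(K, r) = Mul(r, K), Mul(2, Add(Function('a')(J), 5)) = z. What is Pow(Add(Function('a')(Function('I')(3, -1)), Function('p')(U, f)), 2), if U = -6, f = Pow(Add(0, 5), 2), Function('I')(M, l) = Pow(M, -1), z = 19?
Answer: Rational(84681, 4) ≈ 21170.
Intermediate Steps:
f = 25 (f = Pow(5, 2) = 25)
Function('a')(J) = Rational(9, 2) (Function('a')(J) = Add(-5, Mul(Rational(1, 2), 19)) = Add(-5, Rational(19, 2)) = Rational(9, 2))
Function('p')(K, r) = Mul(K, r)
Pow(Add(Function('a')(Function('I')(3, -1)), Function('p')(U, f)), 2) = Pow(Add(Rational(9, 2), Mul(-6, 25)), 2) = Pow(Add(Rational(9, 2), -150), 2) = Pow(Rational(-291, 2), 2) = Rational(84681, 4)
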